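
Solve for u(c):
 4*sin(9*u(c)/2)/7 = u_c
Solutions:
 -4*c/7 + log(cos(9*u(c)/2) - 1)/9 - log(cos(9*u(c)/2) + 1)/9 = C1


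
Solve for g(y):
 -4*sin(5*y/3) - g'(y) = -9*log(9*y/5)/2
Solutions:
 g(y) = C1 + 9*y*log(y)/2 - 9*y*log(5)/2 - 9*y/2 + 9*y*log(3) + 12*cos(5*y/3)/5


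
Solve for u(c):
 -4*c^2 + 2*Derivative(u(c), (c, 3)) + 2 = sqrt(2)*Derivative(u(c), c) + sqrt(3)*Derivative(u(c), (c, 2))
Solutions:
 u(c) = C1 + C2*exp(c*(sqrt(3) + sqrt(3 + 8*sqrt(2)))/4) + C3*exp(c*(-sqrt(3 + 8*sqrt(2)) + sqrt(3))/4) - 2*sqrt(2)*c^3/3 + 2*sqrt(3)*c^2 - 8*c - 5*sqrt(2)*c


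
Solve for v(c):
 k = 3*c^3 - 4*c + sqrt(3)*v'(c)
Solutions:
 v(c) = C1 - sqrt(3)*c^4/4 + 2*sqrt(3)*c^2/3 + sqrt(3)*c*k/3


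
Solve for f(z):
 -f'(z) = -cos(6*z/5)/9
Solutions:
 f(z) = C1 + 5*sin(6*z/5)/54


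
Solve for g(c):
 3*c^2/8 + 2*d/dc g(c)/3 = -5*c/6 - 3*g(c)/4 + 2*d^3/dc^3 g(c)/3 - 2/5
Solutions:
 g(c) = C1*exp(-c*(8*18^(1/3)/(sqrt(5793) + 81)^(1/3) + 12^(1/3)*(sqrt(5793) + 81)^(1/3))/24)*sin(2^(1/3)*3^(1/6)*c*(-2^(1/3)*3^(2/3)*(sqrt(5793) + 81)^(1/3)/24 + (sqrt(5793) + 81)^(-1/3))) + C2*exp(-c*(8*18^(1/3)/(sqrt(5793) + 81)^(1/3) + 12^(1/3)*(sqrt(5793) + 81)^(1/3))/24)*cos(2^(1/3)*3^(1/6)*c*(-2^(1/3)*3^(2/3)*(sqrt(5793) + 81)^(1/3)/24 + (sqrt(5793) + 81)^(-1/3))) + C3*exp(c*(8*18^(1/3)/(sqrt(5793) + 81)^(1/3) + 12^(1/3)*(sqrt(5793) + 81)^(1/3))/12) - c^2/2 - 2*c/9 - 136/405


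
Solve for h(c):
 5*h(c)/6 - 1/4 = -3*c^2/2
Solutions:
 h(c) = 3/10 - 9*c^2/5


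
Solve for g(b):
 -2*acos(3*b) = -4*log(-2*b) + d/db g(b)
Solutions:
 g(b) = C1 + 4*b*log(-b) - 2*b*acos(3*b) - 4*b + 4*b*log(2) + 2*sqrt(1 - 9*b^2)/3


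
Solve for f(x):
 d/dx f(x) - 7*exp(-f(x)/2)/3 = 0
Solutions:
 f(x) = 2*log(C1 + 7*x/6)


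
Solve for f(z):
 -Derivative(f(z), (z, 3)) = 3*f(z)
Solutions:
 f(z) = C3*exp(-3^(1/3)*z) + (C1*sin(3^(5/6)*z/2) + C2*cos(3^(5/6)*z/2))*exp(3^(1/3)*z/2)


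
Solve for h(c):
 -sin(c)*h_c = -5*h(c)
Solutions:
 h(c) = C1*sqrt(cos(c) - 1)*(cos(c)^2 - 2*cos(c) + 1)/(sqrt(cos(c) + 1)*(cos(c)^2 + 2*cos(c) + 1))


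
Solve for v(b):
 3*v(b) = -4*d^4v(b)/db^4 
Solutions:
 v(b) = (C1*sin(3^(1/4)*b/2) + C2*cos(3^(1/4)*b/2))*exp(-3^(1/4)*b/2) + (C3*sin(3^(1/4)*b/2) + C4*cos(3^(1/4)*b/2))*exp(3^(1/4)*b/2)


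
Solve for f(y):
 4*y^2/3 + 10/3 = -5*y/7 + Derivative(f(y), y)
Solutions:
 f(y) = C1 + 4*y^3/9 + 5*y^2/14 + 10*y/3


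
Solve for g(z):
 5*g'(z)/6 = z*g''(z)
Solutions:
 g(z) = C1 + C2*z^(11/6)


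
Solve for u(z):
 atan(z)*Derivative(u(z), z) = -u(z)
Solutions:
 u(z) = C1*exp(-Integral(1/atan(z), z))


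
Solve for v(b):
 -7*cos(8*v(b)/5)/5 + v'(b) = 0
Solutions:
 -7*b/5 - 5*log(sin(8*v(b)/5) - 1)/16 + 5*log(sin(8*v(b)/5) + 1)/16 = C1


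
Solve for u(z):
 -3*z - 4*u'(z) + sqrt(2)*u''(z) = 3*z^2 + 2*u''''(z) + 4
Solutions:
 u(z) = C1 + C2*exp(3^(1/3)*z*(sqrt(2)*3^(1/3)/(sqrt(3)*sqrt(108 - sqrt(2))/2 + 9)^(1/3) + 2*(sqrt(3)*sqrt(108 - sqrt(2))/2 + 9)^(1/3))/12)*sin(z*(-3*sqrt(6)/(3*sqrt(3)*sqrt(108 - sqrt(2))/2 + 27)^(1/3) + 2*sqrt(3)*(3*sqrt(3)*sqrt(108 - sqrt(2))/2 + 27)^(1/3))/12) + C3*exp(3^(1/3)*z*(sqrt(2)*3^(1/3)/(sqrt(3)*sqrt(108 - sqrt(2))/2 + 9)^(1/3) + 2*(sqrt(3)*sqrt(108 - sqrt(2))/2 + 9)^(1/3))/12)*cos(z*(-3*sqrt(6)/(3*sqrt(3)*sqrt(108 - sqrt(2))/2 + 27)^(1/3) + 2*sqrt(3)*(3*sqrt(3)*sqrt(108 - sqrt(2))/2 + 27)^(1/3))/12) + C4*exp(-3^(1/3)*z*(sqrt(2)*3^(1/3)/(sqrt(3)*sqrt(108 - sqrt(2))/2 + 9)^(1/3) + 2*(sqrt(3)*sqrt(108 - sqrt(2))/2 + 9)^(1/3))/6) - z^3/4 - 3*z^2/8 - 3*sqrt(2)*z^2/16 - 19*z/16 - 3*sqrt(2)*z/16


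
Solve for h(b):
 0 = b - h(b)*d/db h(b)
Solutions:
 h(b) = -sqrt(C1 + b^2)
 h(b) = sqrt(C1 + b^2)


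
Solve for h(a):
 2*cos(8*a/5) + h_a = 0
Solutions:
 h(a) = C1 - 5*sin(8*a/5)/4


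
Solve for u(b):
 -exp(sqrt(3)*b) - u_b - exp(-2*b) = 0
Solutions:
 u(b) = C1 - sqrt(3)*exp(sqrt(3)*b)/3 + exp(-2*b)/2


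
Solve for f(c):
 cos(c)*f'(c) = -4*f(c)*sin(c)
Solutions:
 f(c) = C1*cos(c)^4


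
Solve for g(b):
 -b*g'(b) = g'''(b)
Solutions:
 g(b) = C1 + Integral(C2*airyai(-b) + C3*airybi(-b), b)


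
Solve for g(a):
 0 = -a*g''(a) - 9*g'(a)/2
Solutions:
 g(a) = C1 + C2/a^(7/2)


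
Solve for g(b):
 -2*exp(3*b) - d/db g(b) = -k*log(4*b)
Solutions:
 g(b) = C1 + b*k*log(b) + b*k*(-1 + 2*log(2)) - 2*exp(3*b)/3


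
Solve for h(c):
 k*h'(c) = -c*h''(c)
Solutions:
 h(c) = C1 + c^(1 - re(k))*(C2*sin(log(c)*Abs(im(k))) + C3*cos(log(c)*im(k)))


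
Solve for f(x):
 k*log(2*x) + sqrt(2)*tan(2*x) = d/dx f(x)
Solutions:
 f(x) = C1 + k*x*(log(x) - 1) + k*x*log(2) - sqrt(2)*log(cos(2*x))/2


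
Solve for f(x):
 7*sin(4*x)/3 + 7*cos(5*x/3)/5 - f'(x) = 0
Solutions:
 f(x) = C1 + 21*sin(5*x/3)/25 - 7*cos(4*x)/12


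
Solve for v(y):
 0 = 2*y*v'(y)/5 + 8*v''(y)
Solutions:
 v(y) = C1 + C2*erf(sqrt(10)*y/20)


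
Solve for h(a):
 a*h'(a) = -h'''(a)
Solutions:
 h(a) = C1 + Integral(C2*airyai(-a) + C3*airybi(-a), a)


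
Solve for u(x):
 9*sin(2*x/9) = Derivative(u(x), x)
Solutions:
 u(x) = C1 - 81*cos(2*x/9)/2


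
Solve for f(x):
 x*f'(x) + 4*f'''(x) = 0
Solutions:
 f(x) = C1 + Integral(C2*airyai(-2^(1/3)*x/2) + C3*airybi(-2^(1/3)*x/2), x)


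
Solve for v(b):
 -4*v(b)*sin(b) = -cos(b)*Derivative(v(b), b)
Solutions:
 v(b) = C1/cos(b)^4


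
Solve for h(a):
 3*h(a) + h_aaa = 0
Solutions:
 h(a) = C3*exp(-3^(1/3)*a) + (C1*sin(3^(5/6)*a/2) + C2*cos(3^(5/6)*a/2))*exp(3^(1/3)*a/2)


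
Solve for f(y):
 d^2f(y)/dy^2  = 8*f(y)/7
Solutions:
 f(y) = C1*exp(-2*sqrt(14)*y/7) + C2*exp(2*sqrt(14)*y/7)


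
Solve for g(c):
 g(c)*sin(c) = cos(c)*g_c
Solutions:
 g(c) = C1/cos(c)


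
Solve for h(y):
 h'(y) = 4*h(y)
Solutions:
 h(y) = C1*exp(4*y)


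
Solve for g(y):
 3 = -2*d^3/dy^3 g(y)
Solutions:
 g(y) = C1 + C2*y + C3*y^2 - y^3/4


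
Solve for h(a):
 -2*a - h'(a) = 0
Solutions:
 h(a) = C1 - a^2


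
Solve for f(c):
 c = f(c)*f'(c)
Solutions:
 f(c) = -sqrt(C1 + c^2)
 f(c) = sqrt(C1 + c^2)


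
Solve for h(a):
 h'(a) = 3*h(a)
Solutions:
 h(a) = C1*exp(3*a)


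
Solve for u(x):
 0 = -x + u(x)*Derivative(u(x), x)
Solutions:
 u(x) = -sqrt(C1 + x^2)
 u(x) = sqrt(C1 + x^2)


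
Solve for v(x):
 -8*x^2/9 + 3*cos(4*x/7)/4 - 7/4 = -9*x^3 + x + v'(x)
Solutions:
 v(x) = C1 + 9*x^4/4 - 8*x^3/27 - x^2/2 - 7*x/4 + 21*sin(4*x/7)/16


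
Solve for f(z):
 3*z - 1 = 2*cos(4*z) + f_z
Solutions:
 f(z) = C1 + 3*z^2/2 - z - sin(4*z)/2


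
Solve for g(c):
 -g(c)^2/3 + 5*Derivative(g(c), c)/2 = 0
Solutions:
 g(c) = -15/(C1 + 2*c)


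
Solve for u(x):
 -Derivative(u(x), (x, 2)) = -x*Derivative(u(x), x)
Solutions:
 u(x) = C1 + C2*erfi(sqrt(2)*x/2)


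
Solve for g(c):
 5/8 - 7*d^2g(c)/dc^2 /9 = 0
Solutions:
 g(c) = C1 + C2*c + 45*c^2/112


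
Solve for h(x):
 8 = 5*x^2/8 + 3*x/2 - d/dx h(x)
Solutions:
 h(x) = C1 + 5*x^3/24 + 3*x^2/4 - 8*x


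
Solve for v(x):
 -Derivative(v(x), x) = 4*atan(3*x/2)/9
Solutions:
 v(x) = C1 - 4*x*atan(3*x/2)/9 + 4*log(9*x^2 + 4)/27


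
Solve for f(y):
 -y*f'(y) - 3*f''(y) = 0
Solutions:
 f(y) = C1 + C2*erf(sqrt(6)*y/6)


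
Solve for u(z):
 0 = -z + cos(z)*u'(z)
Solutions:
 u(z) = C1 + Integral(z/cos(z), z)


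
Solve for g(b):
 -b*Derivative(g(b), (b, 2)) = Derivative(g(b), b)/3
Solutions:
 g(b) = C1 + C2*b^(2/3)


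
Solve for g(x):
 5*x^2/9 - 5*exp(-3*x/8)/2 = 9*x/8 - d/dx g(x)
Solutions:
 g(x) = C1 - 5*x^3/27 + 9*x^2/16 - 20*exp(-3*x/8)/3


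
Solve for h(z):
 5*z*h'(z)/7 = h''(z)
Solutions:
 h(z) = C1 + C2*erfi(sqrt(70)*z/14)


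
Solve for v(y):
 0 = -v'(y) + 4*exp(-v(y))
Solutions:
 v(y) = log(C1 + 4*y)


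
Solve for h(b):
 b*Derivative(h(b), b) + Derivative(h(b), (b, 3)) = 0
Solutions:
 h(b) = C1 + Integral(C2*airyai(-b) + C3*airybi(-b), b)


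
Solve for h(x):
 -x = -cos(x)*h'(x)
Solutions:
 h(x) = C1 + Integral(x/cos(x), x)


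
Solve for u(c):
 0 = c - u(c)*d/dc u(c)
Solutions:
 u(c) = -sqrt(C1 + c^2)
 u(c) = sqrt(C1 + c^2)


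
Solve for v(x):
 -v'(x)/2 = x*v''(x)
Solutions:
 v(x) = C1 + C2*sqrt(x)


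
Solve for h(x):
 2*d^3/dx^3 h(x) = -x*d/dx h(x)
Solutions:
 h(x) = C1 + Integral(C2*airyai(-2^(2/3)*x/2) + C3*airybi(-2^(2/3)*x/2), x)


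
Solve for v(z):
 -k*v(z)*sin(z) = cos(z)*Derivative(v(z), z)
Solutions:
 v(z) = C1*exp(k*log(cos(z)))


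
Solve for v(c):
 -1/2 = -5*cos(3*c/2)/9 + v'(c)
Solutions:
 v(c) = C1 - c/2 + 10*sin(3*c/2)/27


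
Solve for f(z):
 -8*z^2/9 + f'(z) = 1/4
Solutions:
 f(z) = C1 + 8*z^3/27 + z/4


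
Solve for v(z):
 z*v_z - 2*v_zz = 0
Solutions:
 v(z) = C1 + C2*erfi(z/2)


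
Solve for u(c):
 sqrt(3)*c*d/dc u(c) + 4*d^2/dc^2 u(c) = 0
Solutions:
 u(c) = C1 + C2*erf(sqrt(2)*3^(1/4)*c/4)


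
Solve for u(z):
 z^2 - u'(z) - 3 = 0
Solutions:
 u(z) = C1 + z^3/3 - 3*z


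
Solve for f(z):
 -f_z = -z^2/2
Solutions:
 f(z) = C1 + z^3/6


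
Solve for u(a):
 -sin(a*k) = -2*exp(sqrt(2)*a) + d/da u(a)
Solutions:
 u(a) = C1 + sqrt(2)*exp(sqrt(2)*a) + cos(a*k)/k


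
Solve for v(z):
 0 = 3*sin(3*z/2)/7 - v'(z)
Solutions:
 v(z) = C1 - 2*cos(3*z/2)/7


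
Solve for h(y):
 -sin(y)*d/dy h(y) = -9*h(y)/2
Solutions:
 h(y) = C1*(cos(y) - 1)^(1/4)*(cos(y)^2 - 2*cos(y) + 1)/((cos(y) + 1)^(1/4)*(cos(y)^2 + 2*cos(y) + 1))


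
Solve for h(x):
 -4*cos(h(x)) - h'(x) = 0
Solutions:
 h(x) = pi - asin((C1 + exp(8*x))/(C1 - exp(8*x)))
 h(x) = asin((C1 + exp(8*x))/(C1 - exp(8*x)))


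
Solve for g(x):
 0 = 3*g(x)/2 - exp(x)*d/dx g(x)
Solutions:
 g(x) = C1*exp(-3*exp(-x)/2)


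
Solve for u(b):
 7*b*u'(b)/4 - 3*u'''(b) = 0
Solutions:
 u(b) = C1 + Integral(C2*airyai(126^(1/3)*b/6) + C3*airybi(126^(1/3)*b/6), b)


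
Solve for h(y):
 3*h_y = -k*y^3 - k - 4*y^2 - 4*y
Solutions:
 h(y) = C1 - k*y^4/12 - k*y/3 - 4*y^3/9 - 2*y^2/3


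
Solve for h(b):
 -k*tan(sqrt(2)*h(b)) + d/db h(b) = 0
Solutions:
 h(b) = sqrt(2)*(pi - asin(C1*exp(sqrt(2)*b*k)))/2
 h(b) = sqrt(2)*asin(C1*exp(sqrt(2)*b*k))/2


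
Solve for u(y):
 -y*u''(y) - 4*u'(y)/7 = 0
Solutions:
 u(y) = C1 + C2*y^(3/7)


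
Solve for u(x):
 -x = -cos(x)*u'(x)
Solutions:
 u(x) = C1 + Integral(x/cos(x), x)


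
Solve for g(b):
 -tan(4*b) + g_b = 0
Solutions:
 g(b) = C1 - log(cos(4*b))/4


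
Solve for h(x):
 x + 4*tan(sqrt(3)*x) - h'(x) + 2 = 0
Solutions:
 h(x) = C1 + x^2/2 + 2*x - 4*sqrt(3)*log(cos(sqrt(3)*x))/3


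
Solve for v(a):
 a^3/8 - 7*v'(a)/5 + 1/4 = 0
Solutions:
 v(a) = C1 + 5*a^4/224 + 5*a/28


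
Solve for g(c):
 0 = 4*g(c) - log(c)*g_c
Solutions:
 g(c) = C1*exp(4*li(c))


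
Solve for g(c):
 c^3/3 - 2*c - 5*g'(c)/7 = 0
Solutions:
 g(c) = C1 + 7*c^4/60 - 7*c^2/5


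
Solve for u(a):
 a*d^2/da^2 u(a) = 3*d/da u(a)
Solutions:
 u(a) = C1 + C2*a^4


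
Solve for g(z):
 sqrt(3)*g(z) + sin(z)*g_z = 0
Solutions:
 g(z) = C1*(cos(z) + 1)^(sqrt(3)/2)/(cos(z) - 1)^(sqrt(3)/2)


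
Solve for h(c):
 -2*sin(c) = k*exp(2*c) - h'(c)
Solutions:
 h(c) = C1 + k*exp(2*c)/2 - 2*cos(c)


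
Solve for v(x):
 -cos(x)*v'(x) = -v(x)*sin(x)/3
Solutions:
 v(x) = C1/cos(x)^(1/3)


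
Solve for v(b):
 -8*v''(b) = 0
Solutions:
 v(b) = C1 + C2*b


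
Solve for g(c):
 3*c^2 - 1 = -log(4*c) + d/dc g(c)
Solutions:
 g(c) = C1 + c^3 + c*log(c) - 2*c + c*log(4)


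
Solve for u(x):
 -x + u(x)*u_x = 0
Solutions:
 u(x) = -sqrt(C1 + x^2)
 u(x) = sqrt(C1 + x^2)


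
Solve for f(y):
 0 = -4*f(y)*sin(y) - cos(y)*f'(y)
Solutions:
 f(y) = C1*cos(y)^4


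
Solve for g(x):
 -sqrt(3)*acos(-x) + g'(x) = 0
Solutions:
 g(x) = C1 + sqrt(3)*(x*acos(-x) + sqrt(1 - x^2))


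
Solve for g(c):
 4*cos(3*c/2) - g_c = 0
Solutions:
 g(c) = C1 + 8*sin(3*c/2)/3


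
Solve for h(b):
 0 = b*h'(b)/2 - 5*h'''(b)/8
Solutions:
 h(b) = C1 + Integral(C2*airyai(10^(2/3)*b/5) + C3*airybi(10^(2/3)*b/5), b)


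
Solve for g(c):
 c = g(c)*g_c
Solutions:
 g(c) = -sqrt(C1 + c^2)
 g(c) = sqrt(C1 + c^2)


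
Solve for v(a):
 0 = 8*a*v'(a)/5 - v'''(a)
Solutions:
 v(a) = C1 + Integral(C2*airyai(2*5^(2/3)*a/5) + C3*airybi(2*5^(2/3)*a/5), a)


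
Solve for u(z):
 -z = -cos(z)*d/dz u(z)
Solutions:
 u(z) = C1 + Integral(z/cos(z), z)


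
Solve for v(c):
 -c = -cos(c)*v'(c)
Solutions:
 v(c) = C1 + Integral(c/cos(c), c)


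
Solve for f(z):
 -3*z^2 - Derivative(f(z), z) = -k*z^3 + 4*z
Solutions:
 f(z) = C1 + k*z^4/4 - z^3 - 2*z^2


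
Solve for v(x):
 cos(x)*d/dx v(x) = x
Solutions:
 v(x) = C1 + Integral(x/cos(x), x)


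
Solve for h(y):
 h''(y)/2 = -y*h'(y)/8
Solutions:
 h(y) = C1 + C2*erf(sqrt(2)*y/4)


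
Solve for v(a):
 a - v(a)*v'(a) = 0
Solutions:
 v(a) = -sqrt(C1 + a^2)
 v(a) = sqrt(C1 + a^2)


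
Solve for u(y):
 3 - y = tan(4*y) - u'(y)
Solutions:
 u(y) = C1 + y^2/2 - 3*y - log(cos(4*y))/4


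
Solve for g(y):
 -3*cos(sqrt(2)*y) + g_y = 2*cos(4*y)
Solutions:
 g(y) = C1 + sin(4*y)/2 + 3*sqrt(2)*sin(sqrt(2)*y)/2


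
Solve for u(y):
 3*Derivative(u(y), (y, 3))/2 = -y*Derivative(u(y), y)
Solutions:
 u(y) = C1 + Integral(C2*airyai(-2^(1/3)*3^(2/3)*y/3) + C3*airybi(-2^(1/3)*3^(2/3)*y/3), y)


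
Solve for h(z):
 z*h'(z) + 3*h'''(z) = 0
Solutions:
 h(z) = C1 + Integral(C2*airyai(-3^(2/3)*z/3) + C3*airybi(-3^(2/3)*z/3), z)


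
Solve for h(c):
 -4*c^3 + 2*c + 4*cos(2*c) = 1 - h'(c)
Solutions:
 h(c) = C1 + c^4 - c^2 + c - 2*sin(2*c)


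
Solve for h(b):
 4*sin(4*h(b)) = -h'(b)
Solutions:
 h(b) = -acos((-C1 - exp(32*b))/(C1 - exp(32*b)))/4 + pi/2
 h(b) = acos((-C1 - exp(32*b))/(C1 - exp(32*b)))/4


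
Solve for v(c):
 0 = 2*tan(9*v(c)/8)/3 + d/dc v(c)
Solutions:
 v(c) = -8*asin(C1*exp(-3*c/4))/9 + 8*pi/9
 v(c) = 8*asin(C1*exp(-3*c/4))/9


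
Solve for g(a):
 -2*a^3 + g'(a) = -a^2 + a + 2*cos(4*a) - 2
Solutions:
 g(a) = C1 + a^4/2 - a^3/3 + a^2/2 - 2*a + sin(4*a)/2


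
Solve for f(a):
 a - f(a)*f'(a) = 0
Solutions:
 f(a) = -sqrt(C1 + a^2)
 f(a) = sqrt(C1 + a^2)


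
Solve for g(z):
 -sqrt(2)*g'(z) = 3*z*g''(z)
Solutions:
 g(z) = C1 + C2*z^(1 - sqrt(2)/3)


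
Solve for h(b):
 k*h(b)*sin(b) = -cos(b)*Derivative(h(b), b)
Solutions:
 h(b) = C1*exp(k*log(cos(b)))


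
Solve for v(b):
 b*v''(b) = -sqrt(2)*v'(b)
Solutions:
 v(b) = C1 + C2*b^(1 - sqrt(2))


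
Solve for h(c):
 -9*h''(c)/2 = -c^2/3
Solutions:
 h(c) = C1 + C2*c + c^4/162


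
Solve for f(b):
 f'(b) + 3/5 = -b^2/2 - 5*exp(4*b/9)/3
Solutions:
 f(b) = C1 - b^3/6 - 3*b/5 - 15*exp(4*b/9)/4


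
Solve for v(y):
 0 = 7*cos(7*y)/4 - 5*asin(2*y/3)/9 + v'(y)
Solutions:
 v(y) = C1 + 5*y*asin(2*y/3)/9 + 5*sqrt(9 - 4*y^2)/18 - sin(7*y)/4


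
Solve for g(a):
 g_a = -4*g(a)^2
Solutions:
 g(a) = 1/(C1 + 4*a)


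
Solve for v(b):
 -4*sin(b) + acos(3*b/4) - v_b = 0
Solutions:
 v(b) = C1 + b*acos(3*b/4) - sqrt(16 - 9*b^2)/3 + 4*cos(b)


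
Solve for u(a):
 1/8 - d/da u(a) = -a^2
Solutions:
 u(a) = C1 + a^3/3 + a/8


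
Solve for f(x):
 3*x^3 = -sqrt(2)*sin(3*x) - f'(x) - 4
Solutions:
 f(x) = C1 - 3*x^4/4 - 4*x + sqrt(2)*cos(3*x)/3


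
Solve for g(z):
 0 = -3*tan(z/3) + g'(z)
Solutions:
 g(z) = C1 - 9*log(cos(z/3))


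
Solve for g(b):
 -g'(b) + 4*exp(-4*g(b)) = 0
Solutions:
 g(b) = log(-I*(C1 + 16*b)^(1/4))
 g(b) = log(I*(C1 + 16*b)^(1/4))
 g(b) = log(-(C1 + 16*b)^(1/4))
 g(b) = log(C1 + 16*b)/4


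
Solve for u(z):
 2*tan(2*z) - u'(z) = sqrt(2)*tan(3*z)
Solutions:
 u(z) = C1 - log(cos(2*z)) + sqrt(2)*log(cos(3*z))/3


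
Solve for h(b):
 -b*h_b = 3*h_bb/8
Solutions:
 h(b) = C1 + C2*erf(2*sqrt(3)*b/3)


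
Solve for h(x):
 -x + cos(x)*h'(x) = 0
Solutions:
 h(x) = C1 + Integral(x/cos(x), x)


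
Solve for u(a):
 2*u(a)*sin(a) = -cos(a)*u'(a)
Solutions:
 u(a) = C1*cos(a)^2


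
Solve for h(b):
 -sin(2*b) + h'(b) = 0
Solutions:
 h(b) = C1 - cos(2*b)/2


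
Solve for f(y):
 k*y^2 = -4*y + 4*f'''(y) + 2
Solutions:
 f(y) = C1 + C2*y + C3*y^2 + k*y^5/240 + y^4/24 - y^3/12


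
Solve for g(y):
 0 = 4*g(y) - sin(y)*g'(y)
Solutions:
 g(y) = C1*(cos(y)^2 - 2*cos(y) + 1)/(cos(y)^2 + 2*cos(y) + 1)


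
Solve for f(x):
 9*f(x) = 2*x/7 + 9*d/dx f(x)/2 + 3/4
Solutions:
 f(x) = C1*exp(2*x) + 2*x/63 + 25/252


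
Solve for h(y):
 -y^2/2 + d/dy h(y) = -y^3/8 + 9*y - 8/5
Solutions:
 h(y) = C1 - y^4/32 + y^3/6 + 9*y^2/2 - 8*y/5


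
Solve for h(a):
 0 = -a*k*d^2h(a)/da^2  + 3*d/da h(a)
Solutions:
 h(a) = C1 + a^(((re(k) + 3)*re(k) + im(k)^2)/(re(k)^2 + im(k)^2))*(C2*sin(3*log(a)*Abs(im(k))/(re(k)^2 + im(k)^2)) + C3*cos(3*log(a)*im(k)/(re(k)^2 + im(k)^2)))


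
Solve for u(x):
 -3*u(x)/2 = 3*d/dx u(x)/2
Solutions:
 u(x) = C1*exp(-x)


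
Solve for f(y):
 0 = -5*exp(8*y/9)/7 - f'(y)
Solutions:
 f(y) = C1 - 45*exp(8*y/9)/56


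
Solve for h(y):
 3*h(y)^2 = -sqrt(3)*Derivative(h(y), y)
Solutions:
 h(y) = 1/(C1 + sqrt(3)*y)


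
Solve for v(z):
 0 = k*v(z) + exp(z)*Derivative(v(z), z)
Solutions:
 v(z) = C1*exp(k*exp(-z))


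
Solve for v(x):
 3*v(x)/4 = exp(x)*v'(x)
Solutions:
 v(x) = C1*exp(-3*exp(-x)/4)


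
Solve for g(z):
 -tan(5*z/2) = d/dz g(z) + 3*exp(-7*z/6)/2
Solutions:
 g(z) = C1 - log(tan(5*z/2)^2 + 1)/5 + 9*exp(-7*z/6)/7


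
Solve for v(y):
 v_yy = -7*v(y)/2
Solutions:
 v(y) = C1*sin(sqrt(14)*y/2) + C2*cos(sqrt(14)*y/2)


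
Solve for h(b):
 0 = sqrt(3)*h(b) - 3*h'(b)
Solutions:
 h(b) = C1*exp(sqrt(3)*b/3)


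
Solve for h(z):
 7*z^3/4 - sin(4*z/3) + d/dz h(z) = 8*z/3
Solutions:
 h(z) = C1 - 7*z^4/16 + 4*z^2/3 - 3*cos(4*z/3)/4


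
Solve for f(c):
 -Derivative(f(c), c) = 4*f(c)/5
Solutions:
 f(c) = C1*exp(-4*c/5)


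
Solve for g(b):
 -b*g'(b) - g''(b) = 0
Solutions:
 g(b) = C1 + C2*erf(sqrt(2)*b/2)


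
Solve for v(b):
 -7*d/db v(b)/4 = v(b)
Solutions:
 v(b) = C1*exp(-4*b/7)


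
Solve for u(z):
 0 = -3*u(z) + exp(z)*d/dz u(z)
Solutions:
 u(z) = C1*exp(-3*exp(-z))


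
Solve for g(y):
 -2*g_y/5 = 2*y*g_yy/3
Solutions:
 g(y) = C1 + C2*y^(2/5)


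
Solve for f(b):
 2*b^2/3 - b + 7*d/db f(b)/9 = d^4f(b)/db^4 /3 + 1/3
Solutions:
 f(b) = C1 + C4*exp(3^(2/3)*7^(1/3)*b/3) - 2*b^3/7 + 9*b^2/14 + 3*b/7 + (C2*sin(3^(1/6)*7^(1/3)*b/2) + C3*cos(3^(1/6)*7^(1/3)*b/2))*exp(-3^(2/3)*7^(1/3)*b/6)


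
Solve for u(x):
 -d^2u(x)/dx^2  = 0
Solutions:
 u(x) = C1 + C2*x


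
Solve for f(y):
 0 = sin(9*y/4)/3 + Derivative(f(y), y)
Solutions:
 f(y) = C1 + 4*cos(9*y/4)/27


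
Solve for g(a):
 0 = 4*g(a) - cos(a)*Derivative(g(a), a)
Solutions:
 g(a) = C1*(sin(a)^2 + 2*sin(a) + 1)/(sin(a)^2 - 2*sin(a) + 1)


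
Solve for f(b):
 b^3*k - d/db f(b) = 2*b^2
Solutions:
 f(b) = C1 + b^4*k/4 - 2*b^3/3


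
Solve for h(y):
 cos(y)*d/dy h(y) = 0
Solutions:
 h(y) = C1


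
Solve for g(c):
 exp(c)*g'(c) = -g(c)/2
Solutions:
 g(c) = C1*exp(exp(-c)/2)


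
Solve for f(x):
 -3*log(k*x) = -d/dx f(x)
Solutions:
 f(x) = C1 + 3*x*log(k*x) - 3*x


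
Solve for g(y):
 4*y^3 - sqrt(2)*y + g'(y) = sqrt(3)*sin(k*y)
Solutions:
 g(y) = C1 - y^4 + sqrt(2)*y^2/2 - sqrt(3)*cos(k*y)/k


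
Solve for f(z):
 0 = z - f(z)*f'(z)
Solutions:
 f(z) = -sqrt(C1 + z^2)
 f(z) = sqrt(C1 + z^2)


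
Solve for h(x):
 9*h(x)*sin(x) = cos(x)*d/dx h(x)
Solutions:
 h(x) = C1/cos(x)^9


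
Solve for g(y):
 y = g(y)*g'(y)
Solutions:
 g(y) = -sqrt(C1 + y^2)
 g(y) = sqrt(C1 + y^2)


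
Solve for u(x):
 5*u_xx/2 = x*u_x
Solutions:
 u(x) = C1 + C2*erfi(sqrt(5)*x/5)


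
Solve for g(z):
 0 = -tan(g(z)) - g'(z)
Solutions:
 g(z) = pi - asin(C1*exp(-z))
 g(z) = asin(C1*exp(-z))


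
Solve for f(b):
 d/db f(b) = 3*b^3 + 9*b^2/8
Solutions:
 f(b) = C1 + 3*b^4/4 + 3*b^3/8


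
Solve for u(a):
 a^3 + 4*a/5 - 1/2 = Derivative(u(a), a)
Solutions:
 u(a) = C1 + a^4/4 + 2*a^2/5 - a/2


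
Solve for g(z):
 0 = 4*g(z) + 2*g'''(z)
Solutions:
 g(z) = C3*exp(-2^(1/3)*z) + (C1*sin(2^(1/3)*sqrt(3)*z/2) + C2*cos(2^(1/3)*sqrt(3)*z/2))*exp(2^(1/3)*z/2)


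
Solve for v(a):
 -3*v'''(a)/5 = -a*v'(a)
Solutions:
 v(a) = C1 + Integral(C2*airyai(3^(2/3)*5^(1/3)*a/3) + C3*airybi(3^(2/3)*5^(1/3)*a/3), a)


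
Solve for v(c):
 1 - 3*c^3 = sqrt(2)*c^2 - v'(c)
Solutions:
 v(c) = C1 + 3*c^4/4 + sqrt(2)*c^3/3 - c


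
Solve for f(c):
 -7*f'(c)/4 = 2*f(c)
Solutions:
 f(c) = C1*exp(-8*c/7)


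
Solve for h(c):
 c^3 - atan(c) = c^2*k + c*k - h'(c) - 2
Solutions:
 h(c) = C1 - c^4/4 + c^3*k/3 + c^2*k/2 + c*atan(c) - 2*c - log(c^2 + 1)/2


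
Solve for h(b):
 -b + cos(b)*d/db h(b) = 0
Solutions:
 h(b) = C1 + Integral(b/cos(b), b)


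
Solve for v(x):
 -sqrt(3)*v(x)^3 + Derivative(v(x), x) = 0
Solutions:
 v(x) = -sqrt(2)*sqrt(-1/(C1 + sqrt(3)*x))/2
 v(x) = sqrt(2)*sqrt(-1/(C1 + sqrt(3)*x))/2


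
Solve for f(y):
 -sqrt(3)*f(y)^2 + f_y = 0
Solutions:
 f(y) = -1/(C1 + sqrt(3)*y)


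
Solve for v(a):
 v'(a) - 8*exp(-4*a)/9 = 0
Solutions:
 v(a) = C1 - 2*exp(-4*a)/9


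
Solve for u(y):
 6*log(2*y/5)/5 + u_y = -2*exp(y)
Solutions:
 u(y) = C1 - 6*y*log(y)/5 + 6*y*(-log(2) + 1 + log(5))/5 - 2*exp(y)


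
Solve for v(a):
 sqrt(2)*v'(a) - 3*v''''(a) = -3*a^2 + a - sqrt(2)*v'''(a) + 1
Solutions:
 v(a) = C1 + C2*exp(a*(-2^(2/3)*(9*sqrt(1506) + 247*sqrt(2))^(1/3) - 4*2^(1/3)/(9*sqrt(1506) + 247*sqrt(2))^(1/3) + 4*sqrt(2))/36)*sin(2^(1/3)*sqrt(3)*a*(-2^(1/3)*(9*sqrt(1506) + 247*sqrt(2))^(1/3) + 4/(9*sqrt(1506) + 247*sqrt(2))^(1/3))/36) + C3*exp(a*(-2^(2/3)*(9*sqrt(1506) + 247*sqrt(2))^(1/3) - 4*2^(1/3)/(9*sqrt(1506) + 247*sqrt(2))^(1/3) + 4*sqrt(2))/36)*cos(2^(1/3)*sqrt(3)*a*(-2^(1/3)*(9*sqrt(1506) + 247*sqrt(2))^(1/3) + 4/(9*sqrt(1506) + 247*sqrt(2))^(1/3))/36) + C4*exp(a*(4*2^(1/3)/(9*sqrt(1506) + 247*sqrt(2))^(1/3) + 2*sqrt(2) + 2^(2/3)*(9*sqrt(1506) + 247*sqrt(2))^(1/3))/18) - sqrt(2)*a^3/2 + sqrt(2)*a^2/4 + 7*sqrt(2)*a/2


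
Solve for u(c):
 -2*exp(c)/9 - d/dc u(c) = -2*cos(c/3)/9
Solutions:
 u(c) = C1 - 2*exp(c)/9 + 2*sin(c/3)/3


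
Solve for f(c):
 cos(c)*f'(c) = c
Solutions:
 f(c) = C1 + Integral(c/cos(c), c)


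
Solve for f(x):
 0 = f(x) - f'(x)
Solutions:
 f(x) = C1*exp(x)


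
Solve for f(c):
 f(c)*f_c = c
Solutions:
 f(c) = -sqrt(C1 + c^2)
 f(c) = sqrt(C1 + c^2)


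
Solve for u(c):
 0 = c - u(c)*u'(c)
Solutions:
 u(c) = -sqrt(C1 + c^2)
 u(c) = sqrt(C1 + c^2)


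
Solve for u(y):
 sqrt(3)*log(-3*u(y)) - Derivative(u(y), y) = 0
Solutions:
 -sqrt(3)*Integral(1/(log(-_y) + log(3)), (_y, u(y)))/3 = C1 - y


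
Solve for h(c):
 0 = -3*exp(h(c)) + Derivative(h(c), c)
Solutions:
 h(c) = log(-1/(C1 + 3*c))


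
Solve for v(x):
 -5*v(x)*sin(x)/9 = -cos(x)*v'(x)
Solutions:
 v(x) = C1/cos(x)^(5/9)


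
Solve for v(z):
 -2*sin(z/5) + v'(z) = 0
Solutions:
 v(z) = C1 - 10*cos(z/5)


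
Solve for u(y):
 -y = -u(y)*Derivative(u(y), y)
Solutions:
 u(y) = -sqrt(C1 + y^2)
 u(y) = sqrt(C1 + y^2)


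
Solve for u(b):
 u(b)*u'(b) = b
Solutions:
 u(b) = -sqrt(C1 + b^2)
 u(b) = sqrt(C1 + b^2)


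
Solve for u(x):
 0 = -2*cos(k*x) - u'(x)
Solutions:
 u(x) = C1 - 2*sin(k*x)/k


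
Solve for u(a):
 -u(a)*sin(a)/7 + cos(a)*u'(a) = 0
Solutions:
 u(a) = C1/cos(a)^(1/7)


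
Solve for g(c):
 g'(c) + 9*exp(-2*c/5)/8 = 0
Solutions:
 g(c) = C1 + 45*exp(-2*c/5)/16


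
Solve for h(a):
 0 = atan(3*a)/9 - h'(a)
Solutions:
 h(a) = C1 + a*atan(3*a)/9 - log(9*a^2 + 1)/54


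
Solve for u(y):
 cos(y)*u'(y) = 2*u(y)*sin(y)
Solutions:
 u(y) = C1/cos(y)^2


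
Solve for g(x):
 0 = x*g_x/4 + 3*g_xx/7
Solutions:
 g(x) = C1 + C2*erf(sqrt(42)*x/12)


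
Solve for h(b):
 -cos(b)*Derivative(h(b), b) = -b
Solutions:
 h(b) = C1 + Integral(b/cos(b), b)


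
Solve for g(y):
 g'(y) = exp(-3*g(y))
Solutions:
 g(y) = log(C1 + 3*y)/3
 g(y) = log((-3^(1/3) - 3^(5/6)*I)*(C1 + y)^(1/3)/2)
 g(y) = log((-3^(1/3) + 3^(5/6)*I)*(C1 + y)^(1/3)/2)


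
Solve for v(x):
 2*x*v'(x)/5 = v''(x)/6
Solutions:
 v(x) = C1 + C2*erfi(sqrt(30)*x/5)


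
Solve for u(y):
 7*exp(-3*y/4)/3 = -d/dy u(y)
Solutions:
 u(y) = C1 + 28*exp(-3*y/4)/9


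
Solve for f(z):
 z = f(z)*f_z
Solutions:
 f(z) = -sqrt(C1 + z^2)
 f(z) = sqrt(C1 + z^2)


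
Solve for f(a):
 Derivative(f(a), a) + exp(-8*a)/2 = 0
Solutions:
 f(a) = C1 + exp(-8*a)/16


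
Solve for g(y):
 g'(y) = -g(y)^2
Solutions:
 g(y) = 1/(C1 + y)


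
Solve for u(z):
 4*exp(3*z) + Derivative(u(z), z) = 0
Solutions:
 u(z) = C1 - 4*exp(3*z)/3


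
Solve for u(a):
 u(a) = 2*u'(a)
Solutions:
 u(a) = C1*exp(a/2)


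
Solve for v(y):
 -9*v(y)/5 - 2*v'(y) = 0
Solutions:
 v(y) = C1*exp(-9*y/10)


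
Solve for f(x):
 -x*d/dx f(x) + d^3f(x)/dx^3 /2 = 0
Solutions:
 f(x) = C1 + Integral(C2*airyai(2^(1/3)*x) + C3*airybi(2^(1/3)*x), x)


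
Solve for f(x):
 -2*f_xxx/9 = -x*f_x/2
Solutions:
 f(x) = C1 + Integral(C2*airyai(2^(1/3)*3^(2/3)*x/2) + C3*airybi(2^(1/3)*3^(2/3)*x/2), x)


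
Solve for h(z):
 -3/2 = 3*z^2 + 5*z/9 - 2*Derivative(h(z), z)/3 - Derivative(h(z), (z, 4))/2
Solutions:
 h(z) = C1 + C4*exp(-6^(2/3)*z/3) + 3*z^3/2 + 5*z^2/12 + 9*z/4 + (C2*sin(2^(2/3)*3^(1/6)*z/2) + C3*cos(2^(2/3)*3^(1/6)*z/2))*exp(6^(2/3)*z/6)


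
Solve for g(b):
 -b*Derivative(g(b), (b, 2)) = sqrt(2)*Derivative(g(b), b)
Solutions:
 g(b) = C1 + C2*b^(1 - sqrt(2))


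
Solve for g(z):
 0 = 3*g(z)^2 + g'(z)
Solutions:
 g(z) = 1/(C1 + 3*z)


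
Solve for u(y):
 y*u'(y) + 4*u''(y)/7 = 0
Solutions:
 u(y) = C1 + C2*erf(sqrt(14)*y/4)


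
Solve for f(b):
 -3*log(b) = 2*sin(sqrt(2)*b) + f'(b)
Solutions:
 f(b) = C1 - 3*b*log(b) + 3*b + sqrt(2)*cos(sqrt(2)*b)


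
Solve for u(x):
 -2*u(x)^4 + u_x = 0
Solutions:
 u(x) = (-1/(C1 + 6*x))^(1/3)
 u(x) = (-1/(C1 + 2*x))^(1/3)*(-3^(2/3) - 3*3^(1/6)*I)/6
 u(x) = (-1/(C1 + 2*x))^(1/3)*(-3^(2/3) + 3*3^(1/6)*I)/6


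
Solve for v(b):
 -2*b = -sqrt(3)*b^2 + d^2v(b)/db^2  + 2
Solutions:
 v(b) = C1 + C2*b + sqrt(3)*b^4/12 - b^3/3 - b^2


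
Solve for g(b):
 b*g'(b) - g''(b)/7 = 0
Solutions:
 g(b) = C1 + C2*erfi(sqrt(14)*b/2)


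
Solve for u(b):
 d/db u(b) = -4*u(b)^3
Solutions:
 u(b) = -sqrt(2)*sqrt(-1/(C1 - 4*b))/2
 u(b) = sqrt(2)*sqrt(-1/(C1 - 4*b))/2


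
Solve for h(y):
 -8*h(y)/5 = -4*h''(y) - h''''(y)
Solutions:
 h(y) = C1*exp(-y*sqrt(-2 + 2*sqrt(35)/5)) + C2*exp(y*sqrt(-2 + 2*sqrt(35)/5)) + C3*sin(y*sqrt(2 + 2*sqrt(35)/5)) + C4*cos(y*sqrt(2 + 2*sqrt(35)/5))


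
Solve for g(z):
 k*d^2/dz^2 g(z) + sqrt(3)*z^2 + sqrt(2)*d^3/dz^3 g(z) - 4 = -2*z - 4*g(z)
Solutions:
 g(z) = C1*exp(-z*(2^(5/6)*k^2/(2*(k^3/4 + sqrt(-k^6 + (k^3 + 108)^2)/4 + 27)^(1/3)) + sqrt(2)*k + 2*2^(1/6)*(k^3/4 + sqrt(-k^6 + (k^3 + 108)^2)/4 + 27)^(1/3))/6) + C2*exp(z*(-2^(5/6)*k^2/((-1 + sqrt(3)*I)*(k^3/4 + sqrt(-k^6 + (k^3 + 108)^2)/4 + 27)^(1/3)) - sqrt(2)*k + 2^(1/6)*(k^3/4 + sqrt(-k^6 + (k^3 + 108)^2)/4 + 27)^(1/3) - 2^(1/6)*sqrt(3)*I*(k^3/4 + sqrt(-k^6 + (k^3 + 108)^2)/4 + 27)^(1/3))/6) + C3*exp(z*(2^(5/6)*k^2/((1 + sqrt(3)*I)*(k^3/4 + sqrt(-k^6 + (k^3 + 108)^2)/4 + 27)^(1/3)) - sqrt(2)*k + 2^(1/6)*(k^3/4 + sqrt(-k^6 + (k^3 + 108)^2)/4 + 27)^(1/3) + 2^(1/6)*sqrt(3)*I*(k^3/4 + sqrt(-k^6 + (k^3 + 108)^2)/4 + 27)^(1/3))/6) + sqrt(3)*k/8 - sqrt(3)*z^2/4 - z/2 + 1


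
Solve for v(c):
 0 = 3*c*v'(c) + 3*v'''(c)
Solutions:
 v(c) = C1 + Integral(C2*airyai(-c) + C3*airybi(-c), c)


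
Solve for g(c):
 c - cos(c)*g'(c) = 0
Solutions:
 g(c) = C1 + Integral(c/cos(c), c)


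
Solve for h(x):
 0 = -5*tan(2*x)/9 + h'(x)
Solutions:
 h(x) = C1 - 5*log(cos(2*x))/18


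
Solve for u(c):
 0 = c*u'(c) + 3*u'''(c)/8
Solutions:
 u(c) = C1 + Integral(C2*airyai(-2*3^(2/3)*c/3) + C3*airybi(-2*3^(2/3)*c/3), c)


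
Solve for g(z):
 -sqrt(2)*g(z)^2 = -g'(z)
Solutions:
 g(z) = -1/(C1 + sqrt(2)*z)


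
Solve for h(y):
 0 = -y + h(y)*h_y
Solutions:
 h(y) = -sqrt(C1 + y^2)
 h(y) = sqrt(C1 + y^2)


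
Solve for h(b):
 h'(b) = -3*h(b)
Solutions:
 h(b) = C1*exp(-3*b)


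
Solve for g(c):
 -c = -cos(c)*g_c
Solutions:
 g(c) = C1 + Integral(c/cos(c), c)


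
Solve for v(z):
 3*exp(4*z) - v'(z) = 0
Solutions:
 v(z) = C1 + 3*exp(4*z)/4


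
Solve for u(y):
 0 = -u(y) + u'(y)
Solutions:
 u(y) = C1*exp(y)


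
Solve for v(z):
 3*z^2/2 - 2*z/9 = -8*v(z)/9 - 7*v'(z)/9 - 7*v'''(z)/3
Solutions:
 v(z) = C1*exp(7^(1/3)*z*(-7/(36 + sqrt(1345))^(1/3) + 7^(1/3)*(36 + sqrt(1345))^(1/3))/42)*sin(sqrt(3)*7^(1/3)*z*(7/(36 + sqrt(1345))^(1/3) + 7^(1/3)*(36 + sqrt(1345))^(1/3))/42) + C2*exp(7^(1/3)*z*(-7/(36 + sqrt(1345))^(1/3) + 7^(1/3)*(36 + sqrt(1345))^(1/3))/42)*cos(sqrt(3)*7^(1/3)*z*(7/(36 + sqrt(1345))^(1/3) + 7^(1/3)*(36 + sqrt(1345))^(1/3))/42) + C3*exp(-7^(1/3)*z*(-7/(36 + sqrt(1345))^(1/3) + 7^(1/3)*(36 + sqrt(1345))^(1/3))/21) - 27*z^2/16 + 205*z/64 - 1435/512


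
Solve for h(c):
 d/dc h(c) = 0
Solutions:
 h(c) = C1


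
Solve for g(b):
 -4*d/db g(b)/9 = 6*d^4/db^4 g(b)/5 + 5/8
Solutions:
 g(b) = C1 + C4*exp(-10^(1/3)*b/3) - 45*b/32 + (C2*sin(10^(1/3)*sqrt(3)*b/6) + C3*cos(10^(1/3)*sqrt(3)*b/6))*exp(10^(1/3)*b/6)


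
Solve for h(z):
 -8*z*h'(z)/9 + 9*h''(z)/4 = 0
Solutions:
 h(z) = C1 + C2*erfi(4*z/9)


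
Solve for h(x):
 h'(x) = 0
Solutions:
 h(x) = C1


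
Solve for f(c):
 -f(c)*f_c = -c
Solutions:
 f(c) = -sqrt(C1 + c^2)
 f(c) = sqrt(C1 + c^2)


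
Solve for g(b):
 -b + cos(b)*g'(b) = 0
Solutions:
 g(b) = C1 + Integral(b/cos(b), b)


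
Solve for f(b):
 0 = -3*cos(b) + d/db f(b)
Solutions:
 f(b) = C1 + 3*sin(b)


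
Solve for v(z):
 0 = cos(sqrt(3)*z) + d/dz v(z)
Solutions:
 v(z) = C1 - sqrt(3)*sin(sqrt(3)*z)/3


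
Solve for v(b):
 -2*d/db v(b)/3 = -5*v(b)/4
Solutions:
 v(b) = C1*exp(15*b/8)


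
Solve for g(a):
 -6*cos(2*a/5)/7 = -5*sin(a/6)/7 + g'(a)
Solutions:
 g(a) = C1 - 15*sin(2*a/5)/7 - 30*cos(a/6)/7


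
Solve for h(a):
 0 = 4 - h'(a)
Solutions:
 h(a) = C1 + 4*a


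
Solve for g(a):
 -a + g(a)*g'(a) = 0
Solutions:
 g(a) = -sqrt(C1 + a^2)
 g(a) = sqrt(C1 + a^2)


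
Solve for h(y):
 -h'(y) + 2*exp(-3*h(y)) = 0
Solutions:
 h(y) = log(C1 + 6*y)/3
 h(y) = log((-3^(1/3) - 3^(5/6)*I)*(C1 + 2*y)^(1/3)/2)
 h(y) = log((-3^(1/3) + 3^(5/6)*I)*(C1 + 2*y)^(1/3)/2)


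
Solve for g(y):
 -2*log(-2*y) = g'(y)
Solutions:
 g(y) = C1 - 2*y*log(-y) + 2*y*(1 - log(2))


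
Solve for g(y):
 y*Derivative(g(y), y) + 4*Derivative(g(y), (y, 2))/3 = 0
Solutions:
 g(y) = C1 + C2*erf(sqrt(6)*y/4)


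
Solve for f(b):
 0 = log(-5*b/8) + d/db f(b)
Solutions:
 f(b) = C1 - b*log(-b) + b*(-log(5) + 1 + 3*log(2))


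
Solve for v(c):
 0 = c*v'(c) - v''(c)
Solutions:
 v(c) = C1 + C2*erfi(sqrt(2)*c/2)


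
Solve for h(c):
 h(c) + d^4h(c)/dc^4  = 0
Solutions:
 h(c) = (C1*sin(sqrt(2)*c/2) + C2*cos(sqrt(2)*c/2))*exp(-sqrt(2)*c/2) + (C3*sin(sqrt(2)*c/2) + C4*cos(sqrt(2)*c/2))*exp(sqrt(2)*c/2)


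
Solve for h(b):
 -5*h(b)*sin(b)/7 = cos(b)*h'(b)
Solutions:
 h(b) = C1*cos(b)^(5/7)


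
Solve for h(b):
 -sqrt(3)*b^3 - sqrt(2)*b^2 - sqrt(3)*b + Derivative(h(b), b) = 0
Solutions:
 h(b) = C1 + sqrt(3)*b^4/4 + sqrt(2)*b^3/3 + sqrt(3)*b^2/2


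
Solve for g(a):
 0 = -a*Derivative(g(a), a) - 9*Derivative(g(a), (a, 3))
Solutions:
 g(a) = C1 + Integral(C2*airyai(-3^(1/3)*a/3) + C3*airybi(-3^(1/3)*a/3), a)


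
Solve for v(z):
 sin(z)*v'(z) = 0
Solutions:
 v(z) = C1


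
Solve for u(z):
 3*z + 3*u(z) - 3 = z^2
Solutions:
 u(z) = z^2/3 - z + 1


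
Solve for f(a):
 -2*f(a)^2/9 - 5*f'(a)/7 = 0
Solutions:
 f(a) = 45/(C1 + 14*a)


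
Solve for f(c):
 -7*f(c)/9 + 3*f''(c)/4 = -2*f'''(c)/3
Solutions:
 f(c) = C1*exp(-c*(27*3^(1/3)/(16*sqrt(2569) + 815)^(1/3) + 18 + 3^(2/3)*(16*sqrt(2569) + 815)^(1/3))/48)*sin(3^(1/6)*c*(-(16*sqrt(2569) + 815)^(1/3) + 9*3^(2/3)/(16*sqrt(2569) + 815)^(1/3))/16) + C2*exp(-c*(27*3^(1/3)/(16*sqrt(2569) + 815)^(1/3) + 18 + 3^(2/3)*(16*sqrt(2569) + 815)^(1/3))/48)*cos(3^(1/6)*c*(-(16*sqrt(2569) + 815)^(1/3) + 9*3^(2/3)/(16*sqrt(2569) + 815)^(1/3))/16) + C3*exp(c*(-9 + 27*3^(1/3)/(16*sqrt(2569) + 815)^(1/3) + 3^(2/3)*(16*sqrt(2569) + 815)^(1/3))/24)


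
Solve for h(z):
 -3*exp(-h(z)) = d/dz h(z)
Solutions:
 h(z) = log(C1 - 3*z)


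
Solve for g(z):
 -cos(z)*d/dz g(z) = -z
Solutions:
 g(z) = C1 + Integral(z/cos(z), z)


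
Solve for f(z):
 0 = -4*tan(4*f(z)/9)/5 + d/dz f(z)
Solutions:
 f(z) = -9*asin(C1*exp(16*z/45))/4 + 9*pi/4
 f(z) = 9*asin(C1*exp(16*z/45))/4


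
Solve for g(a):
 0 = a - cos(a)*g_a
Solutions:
 g(a) = C1 + Integral(a/cos(a), a)


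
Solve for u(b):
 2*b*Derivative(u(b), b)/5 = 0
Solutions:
 u(b) = C1


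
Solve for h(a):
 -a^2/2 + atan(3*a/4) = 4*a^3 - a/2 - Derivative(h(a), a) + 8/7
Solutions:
 h(a) = C1 + a^4 + a^3/6 - a^2/4 - a*atan(3*a/4) + 8*a/7 + 2*log(9*a^2 + 16)/3


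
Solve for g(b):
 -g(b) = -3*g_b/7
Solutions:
 g(b) = C1*exp(7*b/3)


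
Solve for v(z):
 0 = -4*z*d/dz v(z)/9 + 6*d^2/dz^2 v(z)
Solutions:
 v(z) = C1 + C2*erfi(sqrt(3)*z/9)


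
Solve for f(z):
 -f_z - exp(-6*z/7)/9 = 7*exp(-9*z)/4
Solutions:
 f(z) = C1 + 7*exp(-9*z)/36 + 7*exp(-6*z/7)/54


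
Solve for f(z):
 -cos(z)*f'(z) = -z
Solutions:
 f(z) = C1 + Integral(z/cos(z), z)


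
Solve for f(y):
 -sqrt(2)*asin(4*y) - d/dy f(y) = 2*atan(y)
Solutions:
 f(y) = C1 - 2*y*atan(y) - sqrt(2)*(y*asin(4*y) + sqrt(1 - 16*y^2)/4) + log(y^2 + 1)


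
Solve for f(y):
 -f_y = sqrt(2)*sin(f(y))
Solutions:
 f(y) = -acos((-C1 - exp(2*sqrt(2)*y))/(C1 - exp(2*sqrt(2)*y))) + 2*pi
 f(y) = acos((-C1 - exp(2*sqrt(2)*y))/(C1 - exp(2*sqrt(2)*y)))


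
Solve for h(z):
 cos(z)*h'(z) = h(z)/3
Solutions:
 h(z) = C1*(sin(z) + 1)^(1/6)/(sin(z) - 1)^(1/6)


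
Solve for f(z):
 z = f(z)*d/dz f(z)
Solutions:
 f(z) = -sqrt(C1 + z^2)
 f(z) = sqrt(C1 + z^2)


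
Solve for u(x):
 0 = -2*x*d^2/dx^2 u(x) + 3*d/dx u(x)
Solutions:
 u(x) = C1 + C2*x^(5/2)


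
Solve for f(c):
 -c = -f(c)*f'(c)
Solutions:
 f(c) = -sqrt(C1 + c^2)
 f(c) = sqrt(C1 + c^2)


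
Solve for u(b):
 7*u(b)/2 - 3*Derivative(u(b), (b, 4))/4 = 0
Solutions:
 u(b) = C1*exp(-14^(1/4)*3^(3/4)*b/3) + C2*exp(14^(1/4)*3^(3/4)*b/3) + C3*sin(14^(1/4)*3^(3/4)*b/3) + C4*cos(14^(1/4)*3^(3/4)*b/3)


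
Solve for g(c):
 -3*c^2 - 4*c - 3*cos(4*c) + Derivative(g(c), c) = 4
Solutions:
 g(c) = C1 + c^3 + 2*c^2 + 4*c + 3*sin(4*c)/4


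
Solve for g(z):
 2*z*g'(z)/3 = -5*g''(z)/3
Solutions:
 g(z) = C1 + C2*erf(sqrt(5)*z/5)


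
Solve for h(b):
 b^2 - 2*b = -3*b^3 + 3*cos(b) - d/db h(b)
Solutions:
 h(b) = C1 - 3*b^4/4 - b^3/3 + b^2 + 3*sin(b)


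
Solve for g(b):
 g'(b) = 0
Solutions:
 g(b) = C1


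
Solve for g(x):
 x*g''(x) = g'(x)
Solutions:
 g(x) = C1 + C2*x^2


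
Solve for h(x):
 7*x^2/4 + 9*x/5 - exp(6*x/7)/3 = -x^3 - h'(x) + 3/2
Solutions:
 h(x) = C1 - x^4/4 - 7*x^3/12 - 9*x^2/10 + 3*x/2 + 7*exp(6*x/7)/18


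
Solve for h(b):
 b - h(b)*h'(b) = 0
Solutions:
 h(b) = -sqrt(C1 + b^2)
 h(b) = sqrt(C1 + b^2)


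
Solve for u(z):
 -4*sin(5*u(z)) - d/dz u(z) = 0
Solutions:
 u(z) = -acos((-C1 - exp(40*z))/(C1 - exp(40*z)))/5 + 2*pi/5
 u(z) = acos((-C1 - exp(40*z))/(C1 - exp(40*z)))/5


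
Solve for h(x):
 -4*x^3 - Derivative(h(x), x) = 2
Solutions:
 h(x) = C1 - x^4 - 2*x


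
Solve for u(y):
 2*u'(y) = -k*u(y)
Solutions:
 u(y) = C1*exp(-k*y/2)


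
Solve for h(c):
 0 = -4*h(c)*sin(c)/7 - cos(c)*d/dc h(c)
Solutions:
 h(c) = C1*cos(c)^(4/7)


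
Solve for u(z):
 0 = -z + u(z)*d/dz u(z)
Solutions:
 u(z) = -sqrt(C1 + z^2)
 u(z) = sqrt(C1 + z^2)


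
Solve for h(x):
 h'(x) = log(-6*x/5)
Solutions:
 h(x) = C1 + x*log(-x) + x*(-log(5) - 1 + log(6))


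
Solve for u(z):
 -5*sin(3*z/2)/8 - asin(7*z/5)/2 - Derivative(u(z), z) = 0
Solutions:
 u(z) = C1 - z*asin(7*z/5)/2 - sqrt(25 - 49*z^2)/14 + 5*cos(3*z/2)/12


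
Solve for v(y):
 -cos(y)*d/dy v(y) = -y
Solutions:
 v(y) = C1 + Integral(y/cos(y), y)


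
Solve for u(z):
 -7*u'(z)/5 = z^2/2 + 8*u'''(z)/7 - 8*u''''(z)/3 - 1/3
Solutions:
 u(z) = C1 + C2*exp(z*(-10^(2/3)*(49*sqrt(22089) + 7283)^(1/3) - 40*10^(1/3)/(49*sqrt(22089) + 7283)^(1/3) + 40)/280)*sin(10^(1/3)*sqrt(3)*z*(-10^(1/3)*(49*sqrt(22089) + 7283)^(1/3) + 40/(49*sqrt(22089) + 7283)^(1/3))/280) + C3*exp(z*(-10^(2/3)*(49*sqrt(22089) + 7283)^(1/3) - 40*10^(1/3)/(49*sqrt(22089) + 7283)^(1/3) + 40)/280)*cos(10^(1/3)*sqrt(3)*z*(-10^(1/3)*(49*sqrt(22089) + 7283)^(1/3) + 40/(49*sqrt(22089) + 7283)^(1/3))/280) + C4*exp(z*(40*10^(1/3)/(49*sqrt(22089) + 7283)^(1/3) + 20 + 10^(2/3)*(49*sqrt(22089) + 7283)^(1/3))/140) - 5*z^3/42 + 845*z/1029


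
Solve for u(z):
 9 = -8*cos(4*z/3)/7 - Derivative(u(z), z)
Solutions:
 u(z) = C1 - 9*z - 6*sin(4*z/3)/7


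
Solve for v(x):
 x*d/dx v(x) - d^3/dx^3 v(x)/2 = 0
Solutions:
 v(x) = C1 + Integral(C2*airyai(2^(1/3)*x) + C3*airybi(2^(1/3)*x), x)


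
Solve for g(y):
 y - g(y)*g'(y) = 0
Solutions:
 g(y) = -sqrt(C1 + y^2)
 g(y) = sqrt(C1 + y^2)


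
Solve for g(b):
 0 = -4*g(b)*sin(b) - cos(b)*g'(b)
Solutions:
 g(b) = C1*cos(b)^4


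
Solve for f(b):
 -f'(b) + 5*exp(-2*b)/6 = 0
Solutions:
 f(b) = C1 - 5*exp(-2*b)/12


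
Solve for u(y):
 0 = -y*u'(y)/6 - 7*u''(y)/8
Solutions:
 u(y) = C1 + C2*erf(sqrt(42)*y/21)


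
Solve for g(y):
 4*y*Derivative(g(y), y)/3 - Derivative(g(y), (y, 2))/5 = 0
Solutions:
 g(y) = C1 + C2*erfi(sqrt(30)*y/3)


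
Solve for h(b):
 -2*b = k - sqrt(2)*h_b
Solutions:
 h(b) = C1 + sqrt(2)*b^2/2 + sqrt(2)*b*k/2


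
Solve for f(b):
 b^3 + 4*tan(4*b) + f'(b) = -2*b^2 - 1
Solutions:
 f(b) = C1 - b^4/4 - 2*b^3/3 - b + log(cos(4*b))


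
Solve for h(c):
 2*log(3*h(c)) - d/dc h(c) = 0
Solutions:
 -Integral(1/(log(_y) + log(3)), (_y, h(c)))/2 = C1 - c


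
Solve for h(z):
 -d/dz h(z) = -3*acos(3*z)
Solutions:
 h(z) = C1 + 3*z*acos(3*z) - sqrt(1 - 9*z^2)


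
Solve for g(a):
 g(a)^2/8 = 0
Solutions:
 g(a) = 0


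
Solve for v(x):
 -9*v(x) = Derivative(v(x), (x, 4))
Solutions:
 v(x) = (C1*sin(sqrt(6)*x/2) + C2*cos(sqrt(6)*x/2))*exp(-sqrt(6)*x/2) + (C3*sin(sqrt(6)*x/2) + C4*cos(sqrt(6)*x/2))*exp(sqrt(6)*x/2)


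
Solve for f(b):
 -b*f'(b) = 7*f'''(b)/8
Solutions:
 f(b) = C1 + Integral(C2*airyai(-2*7^(2/3)*b/7) + C3*airybi(-2*7^(2/3)*b/7), b)


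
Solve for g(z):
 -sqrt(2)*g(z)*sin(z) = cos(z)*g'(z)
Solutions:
 g(z) = C1*cos(z)^(sqrt(2))


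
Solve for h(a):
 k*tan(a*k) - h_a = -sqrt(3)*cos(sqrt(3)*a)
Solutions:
 h(a) = C1 + k*Piecewise((-log(cos(a*k))/k, Ne(k, 0)), (0, True)) + sin(sqrt(3)*a)


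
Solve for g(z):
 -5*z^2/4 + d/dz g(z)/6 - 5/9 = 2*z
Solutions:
 g(z) = C1 + 5*z^3/2 + 6*z^2 + 10*z/3


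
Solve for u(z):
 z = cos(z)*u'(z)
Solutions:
 u(z) = C1 + Integral(z/cos(z), z)


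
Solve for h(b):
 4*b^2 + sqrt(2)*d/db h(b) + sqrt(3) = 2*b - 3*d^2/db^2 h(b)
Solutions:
 h(b) = C1 + C2*exp(-sqrt(2)*b/3) - 2*sqrt(2)*b^3/3 + sqrt(2)*b^2/2 + 6*b^2 - 18*sqrt(2)*b - 3*b - sqrt(6)*b/2


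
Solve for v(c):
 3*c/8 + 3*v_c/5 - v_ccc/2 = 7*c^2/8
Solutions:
 v(c) = C1 + C2*exp(-sqrt(30)*c/5) + C3*exp(sqrt(30)*c/5) + 35*c^3/72 - 5*c^2/16 + 175*c/72


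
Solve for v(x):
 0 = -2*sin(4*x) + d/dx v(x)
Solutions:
 v(x) = C1 - cos(4*x)/2
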